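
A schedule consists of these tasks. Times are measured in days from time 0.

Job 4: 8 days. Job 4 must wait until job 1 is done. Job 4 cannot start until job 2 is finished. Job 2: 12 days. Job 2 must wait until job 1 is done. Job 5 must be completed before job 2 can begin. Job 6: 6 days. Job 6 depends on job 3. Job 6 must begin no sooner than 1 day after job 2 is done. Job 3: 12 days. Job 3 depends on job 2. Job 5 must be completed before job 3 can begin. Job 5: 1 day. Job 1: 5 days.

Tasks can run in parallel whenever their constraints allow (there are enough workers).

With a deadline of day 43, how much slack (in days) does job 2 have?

Nothing blocks job 5, so it runs from day 0 to day 1.
Job 1 can start immediately at day 0; it finishes at day 5.
Job 2 has to wait for job 1 (finishes day 5); job 5 (finishes day 1). The latest of these is day 5, so job 2 runs day 5 to 5 + 12 = day 17.

Working backward from the deadline:
Job 6 has no dependents, so it just needs to finish by day 43. Starting by 43 − 6 = day 37 achieves that.
Job 3 feeds into job 6 (must start by day 37); so job 3 must finish by day 37 and therefore start by day 25.
To finish by day 43, job 4 (duration 8) must start no later than day 35.
For job 2: job 3 (must start by day 25); job 4 (must start by day 35); job 6 (must start by day 37, minus 1-day gap → day 36). The most restrictive is day 25; with a 12-day duration, job 2 must start by day 13.
So job 2 can start as early as day 5 and as late as day 13, giving 13 − 5 = 8 days of slack.

8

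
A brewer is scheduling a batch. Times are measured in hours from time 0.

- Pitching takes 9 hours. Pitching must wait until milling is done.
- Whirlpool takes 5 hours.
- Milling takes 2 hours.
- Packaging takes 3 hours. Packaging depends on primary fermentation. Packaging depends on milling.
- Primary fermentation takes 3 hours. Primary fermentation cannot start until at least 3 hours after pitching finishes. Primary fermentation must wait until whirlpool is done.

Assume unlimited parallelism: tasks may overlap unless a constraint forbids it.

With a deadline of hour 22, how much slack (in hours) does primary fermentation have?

2

Whirlpool has no prerequisites, so it starts at hour 0 and finishes at hour 5.
Nothing blocks milling, so it runs from hour 0 to hour 2.
Pitching cannot begin until milling (finishes hour 2). It runs from hour 2 to 2 + 9 = hour 11.
For primary fermentation: pitching (finishes hour 11, plus 3-hour gap → hour 14); whirlpool (finishes hour 5). Taking the maximum gives a start of hour 14, and it finishes at 14 + 3 = hour 17.

Working backward from the deadline:
Nothing follows packaging; the deadline of hour 22 is its only limit. It must start by 22 − 3 = hour 19.
Since packaging (must start by hour 19) depends on it, primary fermentation must finish by hour 19. Backing off its 3-hour duration gives a latest start of hour 16.
So primary fermentation can start as early as hour 14 and as late as hour 16, giving 16 − 14 = 2 hours of slack.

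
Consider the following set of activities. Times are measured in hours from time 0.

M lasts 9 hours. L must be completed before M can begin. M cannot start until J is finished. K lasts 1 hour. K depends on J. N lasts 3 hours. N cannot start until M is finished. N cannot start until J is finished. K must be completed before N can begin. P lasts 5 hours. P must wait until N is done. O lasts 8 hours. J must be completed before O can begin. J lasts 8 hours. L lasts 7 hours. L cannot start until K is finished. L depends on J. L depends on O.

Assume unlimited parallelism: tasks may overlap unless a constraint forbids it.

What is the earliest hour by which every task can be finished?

40

J can start immediately at hour 0; it finishes at hour 8.
O cannot begin until J (finishes hour 8). It runs from hour 8 to 8 + 8 = hour 16.
K waits on J (finishes hour 8), so it starts at hour 8 and finishes at 8 + 1 = hour 9.
L has to wait for K (finishes hour 9); J (finishes hour 8); O (finishes hour 16). The latest of these is hour 16, so L runs hour 16 to 16 + 7 = hour 23.
For M: L (finishes hour 23); J (finishes hour 8). Taking the maximum gives a start of hour 23, and it finishes at 23 + 9 = hour 32.
N has to wait for M (finishes hour 32); J (finishes hour 8); K (finishes hour 9). The latest of these is hour 32, so N runs hour 32 to 32 + 3 = hour 35.
P waits on N (finishes hour 35), so it starts at hour 35 and finishes at 35 + 5 = hour 40.
All tasks are finished once the last one completes. Finish times: J at 8, K at 9, L at 23, M at 32, N at 35, O at 16, P at 40. The latest is hour 40.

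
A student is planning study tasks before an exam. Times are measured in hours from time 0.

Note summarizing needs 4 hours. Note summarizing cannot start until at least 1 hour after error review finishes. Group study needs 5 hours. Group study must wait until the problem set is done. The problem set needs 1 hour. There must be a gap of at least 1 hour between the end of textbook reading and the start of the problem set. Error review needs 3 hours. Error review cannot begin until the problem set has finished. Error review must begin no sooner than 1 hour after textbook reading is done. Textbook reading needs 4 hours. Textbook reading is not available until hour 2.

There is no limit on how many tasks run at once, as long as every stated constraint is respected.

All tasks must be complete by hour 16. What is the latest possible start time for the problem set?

7

Nothing follows note summarizing; the deadline of hour 16 is its only limit. It must start by 16 − 4 = hour 12.
Error review has to be done before note summarizing (must start by hour 12, minus 1-hour gap → hour 11). That means finishing by hour 11, i.e. starting by 11 − 3 = hour 8.
Group study has no dependents, so it just needs to finish by hour 16. Starting by 16 − 5 = hour 11 achieves that.
The problem set feeds error review (must start by hour 8); group study (must start by hour 11). Taking the minimum, the problem set must finish by hour 8 and start by 8 − 1 = hour 7.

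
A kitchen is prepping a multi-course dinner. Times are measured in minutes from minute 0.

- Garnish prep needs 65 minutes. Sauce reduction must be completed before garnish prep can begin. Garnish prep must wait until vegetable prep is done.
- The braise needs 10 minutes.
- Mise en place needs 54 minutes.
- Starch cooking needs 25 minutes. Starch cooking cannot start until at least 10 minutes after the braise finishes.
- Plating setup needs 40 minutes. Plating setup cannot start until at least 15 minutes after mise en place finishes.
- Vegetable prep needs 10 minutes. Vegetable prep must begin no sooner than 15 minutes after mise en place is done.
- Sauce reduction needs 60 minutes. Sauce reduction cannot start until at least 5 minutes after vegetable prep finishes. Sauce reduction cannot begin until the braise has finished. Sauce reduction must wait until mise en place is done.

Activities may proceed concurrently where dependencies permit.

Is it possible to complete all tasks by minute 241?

Yes

Nothing blocks the braise, so it runs from minute 0 to minute 10.
Starch cooking cannot begin until the braise (finishes minute 10, plus 10-minute gap → minute 20). It runs from minute 20 to 20 + 25 = minute 45.
Nothing blocks mise en place, so it runs from minute 0 to minute 54.
Plating setup cannot begin until mise en place (finishes minute 54, plus 15-minute gap → minute 69). It runs from minute 69 to 69 + 40 = minute 109.
Vegetable prep cannot begin until mise en place (finishes minute 54, plus 15-minute gap → minute 69). It runs from minute 69 to 69 + 10 = minute 79.
Sauce reduction needs all of vegetable prep (finishes minute 79, plus 5-minute gap → minute 84); the braise (finishes minute 10); mise en place (finishes minute 54). That puts its earliest start at minute 84; it finishes at 84 + 60 = minute 144.
Garnish prep has to wait for sauce reduction (finishes minute 144); vegetable prep (finishes minute 79). The latest of these is minute 144, so garnish prep runs minute 144 to 144 + 65 = minute 209.
Every task is finished by minute 209, which is no later than the deadline of 241, so the schedule is feasible.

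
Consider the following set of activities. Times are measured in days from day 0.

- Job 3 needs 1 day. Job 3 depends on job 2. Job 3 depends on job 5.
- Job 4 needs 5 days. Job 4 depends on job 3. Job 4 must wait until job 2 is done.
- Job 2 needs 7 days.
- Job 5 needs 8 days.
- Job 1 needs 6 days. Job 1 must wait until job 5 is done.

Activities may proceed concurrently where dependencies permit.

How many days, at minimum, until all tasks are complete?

14

Job 5 can start immediately at day 0; it finishes at day 8.
After job 5 (finishes day 8), job 1 can start at day 8 and finishes at day 14.
Job 2 has no prerequisites, so it starts at day 0 and finishes at day 7.
Job 3 has to wait for job 2 (finishes day 7); job 5 (finishes day 8). The latest of these is day 8, so job 3 runs day 8 to 8 + 1 = day 9.
Job 4 needs all of job 3 (finishes day 9); job 2 (finishes day 7). That puts its earliest start at day 9; it finishes at 9 + 5 = day 14.
All tasks are finished once the last one completes. Finish times: Job 1 at 14, Job 2 at 7, Job 3 at 9, Job 4 at 14, Job 5 at 8. The latest is day 14.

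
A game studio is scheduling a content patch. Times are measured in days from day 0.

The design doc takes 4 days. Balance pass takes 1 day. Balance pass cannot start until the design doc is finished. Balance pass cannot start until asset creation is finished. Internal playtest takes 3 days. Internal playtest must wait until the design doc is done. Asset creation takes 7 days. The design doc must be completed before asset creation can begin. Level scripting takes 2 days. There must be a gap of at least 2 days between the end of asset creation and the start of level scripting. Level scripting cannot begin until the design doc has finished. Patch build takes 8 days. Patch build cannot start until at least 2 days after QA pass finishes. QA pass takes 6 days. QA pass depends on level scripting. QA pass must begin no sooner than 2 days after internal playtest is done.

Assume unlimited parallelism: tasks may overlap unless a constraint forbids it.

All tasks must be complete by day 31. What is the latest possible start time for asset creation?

Nothing follows patch build; the deadline of day 31 is its only limit. It must start by 31 − 8 = day 23.
QA pass must finish before patch build (must start by day 23, minus 2-day gap → day 21). With a 6-day duration, QA pass must start by 21 − 6 = day 15.
Level scripting feeds into QA pass (must start by day 15); so level scripting must finish by day 15 and therefore start by day 13.
To finish by day 31, balance pass (duration 1) must start no later than day 30.
For asset creation: level scripting (must start by day 13, minus 2-day gap → day 11); balance pass (must start by day 30). The most restrictive is day 11; with a 7-day duration, asset creation must start by day 4.

4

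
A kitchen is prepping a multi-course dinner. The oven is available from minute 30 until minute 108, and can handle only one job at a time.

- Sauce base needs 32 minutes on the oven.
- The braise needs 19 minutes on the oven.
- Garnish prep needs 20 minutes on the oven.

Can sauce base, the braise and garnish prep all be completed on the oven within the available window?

Yes

The oven window is 108 − 30 = 78 minutes.
Running back to back, the jobs need 32 + 19 + 20 = 71 minutes on the oven.
Since 71 ≤ 78, they fit within the window.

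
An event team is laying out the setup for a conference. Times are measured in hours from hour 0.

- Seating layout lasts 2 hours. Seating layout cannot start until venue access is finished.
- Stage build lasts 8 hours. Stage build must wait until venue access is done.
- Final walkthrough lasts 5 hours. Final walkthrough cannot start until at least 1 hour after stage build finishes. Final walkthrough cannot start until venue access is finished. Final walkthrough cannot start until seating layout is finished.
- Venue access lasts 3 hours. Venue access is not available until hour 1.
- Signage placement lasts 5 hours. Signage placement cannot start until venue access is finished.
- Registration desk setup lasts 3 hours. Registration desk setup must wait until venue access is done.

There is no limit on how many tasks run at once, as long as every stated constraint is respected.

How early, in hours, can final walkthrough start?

13

Venue access waits on its own release at hour 1, so it starts at hour 1 and finishes at 1 + 3 = hour 4.
Seating layout cannot begin until venue access (finishes hour 4). It runs from hour 4 to 4 + 2 = hour 6.
After venue access (finishes hour 4), stage build can start at hour 4 and finishes at hour 12.
Final walkthrough waits on stage build (finishes hour 12, plus 1-hour gap → hour 13); venue access (finishes hour 4); seating layout (finishes hour 6). The latest of these is hour 13, which is the earliest final walkthrough can start.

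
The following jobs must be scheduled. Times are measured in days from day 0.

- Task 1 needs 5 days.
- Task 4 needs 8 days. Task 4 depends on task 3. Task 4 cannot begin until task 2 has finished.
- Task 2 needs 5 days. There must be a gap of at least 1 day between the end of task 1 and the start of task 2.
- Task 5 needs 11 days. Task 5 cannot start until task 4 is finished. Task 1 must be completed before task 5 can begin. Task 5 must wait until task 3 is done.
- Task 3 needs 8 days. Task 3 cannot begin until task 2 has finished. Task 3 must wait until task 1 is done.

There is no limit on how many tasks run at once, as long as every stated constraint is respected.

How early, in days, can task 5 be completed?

Nothing blocks task 1, so it runs from day 0 to day 5.
Task 2 cannot begin until task 1 (finishes day 5, plus 1-day gap → day 6). It runs from day 6 to 6 + 5 = day 11.
Task 3 needs all of task 2 (finishes day 11); task 1 (finishes day 5). That puts its earliest start at day 11; it finishes at 11 + 8 = day 19.
Task 4 has to wait for task 3 (finishes day 19); task 2 (finishes day 11). The latest of these is day 19, so task 4 runs day 19 to 19 + 8 = day 27.
For task 5: task 4 (finishes day 27); task 1 (finishes day 5); task 3 (finishes day 19). Taking the maximum gives a start of day 27, and it finishes at 27 + 11 = day 38.

38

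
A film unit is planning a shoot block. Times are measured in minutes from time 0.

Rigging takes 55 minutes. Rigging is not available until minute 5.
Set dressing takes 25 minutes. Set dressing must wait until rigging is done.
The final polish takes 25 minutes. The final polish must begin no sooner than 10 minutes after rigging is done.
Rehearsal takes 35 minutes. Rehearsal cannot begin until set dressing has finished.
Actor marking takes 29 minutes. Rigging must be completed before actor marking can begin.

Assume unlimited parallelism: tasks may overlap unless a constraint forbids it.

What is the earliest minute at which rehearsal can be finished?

120

Rigging cannot begin until its own release at minute 5. It runs from minute 5 to 5 + 55 = minute 60.
Set dressing waits on rigging (finishes minute 60), so it starts at minute 60 and finishes at 60 + 25 = minute 85.
Rehearsal cannot begin until set dressing (finishes minute 85). It runs from minute 85 to 85 + 35 = minute 120.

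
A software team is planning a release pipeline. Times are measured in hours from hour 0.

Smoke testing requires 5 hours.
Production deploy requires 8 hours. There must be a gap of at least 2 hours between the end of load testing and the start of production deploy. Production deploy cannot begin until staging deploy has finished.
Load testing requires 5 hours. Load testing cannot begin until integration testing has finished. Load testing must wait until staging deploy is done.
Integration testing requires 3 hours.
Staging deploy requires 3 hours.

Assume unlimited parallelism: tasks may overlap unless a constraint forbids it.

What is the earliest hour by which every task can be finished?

Smoke testing can start immediately at hour 0; it finishes at hour 5.
Staging deploy can start immediately at hour 0; it finishes at hour 3.
Nothing blocks integration testing, so it runs from hour 0 to hour 3.
Load testing cannot start until integration testing (finishes hour 3); staging deploy (finishes hour 3). The controlling bound is hour 3, so load testing finishes at 3 + 5 = hour 8.
Production deploy has to wait for load testing (finishes hour 8, plus 2-hour gap → hour 10); staging deploy (finishes hour 3). The latest of these is hour 10, so production deploy runs hour 10 to 10 + 8 = hour 18.
All tasks are finished once the last one completes. Finish times: Integration testing at 3, Staging deploy at 3, Smoke testing at 5, Load testing at 8, Production deploy at 18. The latest is hour 18.

18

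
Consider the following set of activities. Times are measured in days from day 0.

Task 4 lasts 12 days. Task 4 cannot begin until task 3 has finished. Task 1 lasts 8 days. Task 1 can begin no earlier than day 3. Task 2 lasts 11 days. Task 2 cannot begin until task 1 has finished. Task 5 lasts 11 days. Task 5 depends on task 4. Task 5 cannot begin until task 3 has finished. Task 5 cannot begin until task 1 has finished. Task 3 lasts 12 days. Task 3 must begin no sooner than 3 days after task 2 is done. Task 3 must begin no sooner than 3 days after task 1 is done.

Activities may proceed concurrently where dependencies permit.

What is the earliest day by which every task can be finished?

Task 1 waits on its own release at day 3, so it starts at day 3 and finishes at 3 + 8 = day 11.
After task 1 (finishes day 11), task 2 can start at day 11 and finishes at day 22.
Task 3 has to wait for task 2 (finishes day 22, plus 3-day gap → day 25); task 1 (finishes day 11, plus 3-day gap → day 14). The latest of these is day 25, so task 3 runs day 25 to 25 + 12 = day 37.
Task 4 waits on task 3 (finishes day 37), so it starts at day 37 and finishes at 37 + 12 = day 49.
Task 5 has to wait for task 4 (finishes day 49); task 3 (finishes day 37); task 1 (finishes day 11). The latest of these is day 49, so task 5 runs day 49 to 49 + 11 = day 60.
All tasks are finished once the last one completes. Finish times: Task 1 at 11, Task 2 at 22, Task 3 at 37, Task 4 at 49, Task 5 at 60. The latest is day 60.

60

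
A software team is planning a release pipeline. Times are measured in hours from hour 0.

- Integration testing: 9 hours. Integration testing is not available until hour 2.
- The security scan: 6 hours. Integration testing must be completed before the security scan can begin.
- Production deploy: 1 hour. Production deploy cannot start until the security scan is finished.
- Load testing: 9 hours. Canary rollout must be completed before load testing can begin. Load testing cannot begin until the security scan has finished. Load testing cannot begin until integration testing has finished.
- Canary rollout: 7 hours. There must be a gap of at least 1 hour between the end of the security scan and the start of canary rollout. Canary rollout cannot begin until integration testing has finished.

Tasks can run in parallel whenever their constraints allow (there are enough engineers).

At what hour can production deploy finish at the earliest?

Integration testing cannot begin until its own release at hour 2. It runs from hour 2 to 2 + 9 = hour 11.
After integration testing (finishes hour 11), the security scan can start at hour 11 and finishes at hour 17.
After the security scan (finishes hour 17), production deploy can start at hour 17 and finishes at hour 18.

18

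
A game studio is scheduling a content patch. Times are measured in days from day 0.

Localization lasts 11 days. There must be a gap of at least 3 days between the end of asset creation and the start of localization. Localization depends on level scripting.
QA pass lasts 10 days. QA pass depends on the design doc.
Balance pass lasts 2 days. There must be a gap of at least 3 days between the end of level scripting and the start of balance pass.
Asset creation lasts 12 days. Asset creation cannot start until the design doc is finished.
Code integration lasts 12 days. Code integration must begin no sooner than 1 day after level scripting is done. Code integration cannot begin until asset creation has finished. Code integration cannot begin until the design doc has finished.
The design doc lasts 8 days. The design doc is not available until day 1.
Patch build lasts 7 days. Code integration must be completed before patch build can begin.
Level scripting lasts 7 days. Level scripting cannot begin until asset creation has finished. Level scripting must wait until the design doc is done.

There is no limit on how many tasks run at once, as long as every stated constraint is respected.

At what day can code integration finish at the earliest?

41

After its own release at day 1, the design doc can start at day 1 and finishes at day 9.
After the design doc (finishes day 9), asset creation can start at day 9 and finishes at day 21.
For level scripting: asset creation (finishes day 21); the design doc (finishes day 9). Taking the maximum gives a start of day 21, and it finishes at 21 + 7 = day 28.
For code integration: level scripting (finishes day 28, plus 1-day gap → day 29); asset creation (finishes day 21); the design doc (finishes day 9). Taking the maximum gives a start of day 29, and it finishes at 29 + 12 = day 41.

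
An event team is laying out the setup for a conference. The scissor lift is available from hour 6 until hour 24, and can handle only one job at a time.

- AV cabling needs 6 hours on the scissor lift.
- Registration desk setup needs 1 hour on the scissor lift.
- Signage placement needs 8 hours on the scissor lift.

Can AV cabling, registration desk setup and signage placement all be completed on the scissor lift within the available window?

Yes

The scissor lift window is 24 − 6 = 18 hours.
Running back to back, the jobs need 6 + 1 + 8 = 15 hours on the scissor lift.
Since 15 ≤ 18, they fit within the window.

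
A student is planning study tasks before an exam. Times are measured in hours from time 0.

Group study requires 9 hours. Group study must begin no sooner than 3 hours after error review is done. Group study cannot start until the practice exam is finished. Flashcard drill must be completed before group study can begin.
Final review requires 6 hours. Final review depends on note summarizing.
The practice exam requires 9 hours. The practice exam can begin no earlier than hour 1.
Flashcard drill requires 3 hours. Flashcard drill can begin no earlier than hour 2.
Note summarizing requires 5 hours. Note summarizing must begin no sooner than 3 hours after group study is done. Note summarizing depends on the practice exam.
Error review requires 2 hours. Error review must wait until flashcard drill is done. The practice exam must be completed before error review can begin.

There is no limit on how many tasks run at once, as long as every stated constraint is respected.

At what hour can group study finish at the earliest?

The practice exam waits on its own release at hour 1, so it starts at hour 1 and finishes at 1 + 9 = hour 10.
Flashcard drill cannot begin until its own release at hour 2. It runs from hour 2 to 2 + 3 = hour 5.
For error review: flashcard drill (finishes hour 5); the practice exam (finishes hour 10). Taking the maximum gives a start of hour 10, and it finishes at 10 + 2 = hour 12.
Group study cannot start until error review (finishes hour 12, plus 3-hour gap → hour 15); the practice exam (finishes hour 10); flashcard drill (finishes hour 5). The controlling bound is hour 15, so group study finishes at 15 + 9 = hour 24.

24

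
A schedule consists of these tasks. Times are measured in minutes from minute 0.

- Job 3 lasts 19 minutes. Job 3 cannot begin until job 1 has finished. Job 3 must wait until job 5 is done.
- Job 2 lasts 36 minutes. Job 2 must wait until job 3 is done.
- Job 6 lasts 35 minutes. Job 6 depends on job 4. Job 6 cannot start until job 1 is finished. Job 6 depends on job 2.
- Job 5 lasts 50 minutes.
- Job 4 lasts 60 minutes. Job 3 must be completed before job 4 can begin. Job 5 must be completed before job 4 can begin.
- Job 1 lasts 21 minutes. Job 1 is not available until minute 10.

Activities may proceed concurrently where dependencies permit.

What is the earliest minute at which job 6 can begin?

129

Job 5 can start immediately at minute 0; it finishes at minute 50.
Job 1 waits on its own release at minute 10, so it starts at minute 10 and finishes at 10 + 21 = minute 31.
Job 3 has to wait for job 1 (finishes minute 31); job 5 (finishes minute 50). The latest of these is minute 50, so job 3 runs minute 50 to 50 + 19 = minute 69.
For job 4: job 3 (finishes minute 69); job 5 (finishes minute 50). Taking the maximum gives a start of minute 69, and it finishes at 69 + 60 = minute 129.
After job 3 (finishes minute 69), job 2 can start at minute 69 and finishes at minute 105.
Job 6 waits on job 4 (finishes minute 129); job 1 (finishes minute 31); job 2 (finishes minute 105). The latest of these is minute 129, which is the earliest job 6 can start.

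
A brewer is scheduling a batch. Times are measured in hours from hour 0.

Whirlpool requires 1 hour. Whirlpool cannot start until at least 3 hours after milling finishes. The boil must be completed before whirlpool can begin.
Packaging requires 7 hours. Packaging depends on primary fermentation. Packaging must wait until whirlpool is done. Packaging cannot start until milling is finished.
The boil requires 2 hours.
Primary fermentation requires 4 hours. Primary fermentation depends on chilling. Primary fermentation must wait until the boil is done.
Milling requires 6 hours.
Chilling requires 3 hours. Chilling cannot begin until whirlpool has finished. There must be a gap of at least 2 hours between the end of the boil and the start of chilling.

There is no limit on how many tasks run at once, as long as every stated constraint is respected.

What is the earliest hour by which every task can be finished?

24

The boil can start immediately at hour 0; it finishes at hour 2.
Milling has no prerequisites, so it starts at hour 0 and finishes at hour 6.
Whirlpool cannot start until milling (finishes hour 6, plus 3-hour gap → hour 9); the boil (finishes hour 2). The controlling bound is hour 9, so whirlpool finishes at 9 + 1 = hour 10.
Chilling needs all of whirlpool (finishes hour 10); the boil (finishes hour 2, plus 2-hour gap → hour 4). That puts its earliest start at hour 10; it finishes at 10 + 3 = hour 13.
Primary fermentation cannot start until chilling (finishes hour 13); the boil (finishes hour 2). The controlling bound is hour 13, so primary fermentation finishes at 13 + 4 = hour 17.
Packaging has to wait for primary fermentation (finishes hour 17); whirlpool (finishes hour 10); milling (finishes hour 6). The latest of these is hour 17, so packaging runs hour 17 to 17 + 7 = hour 24.
All tasks are finished once the last one completes. Finish times: Milling at 6, The boil at 2, Whirlpool at 10, Chilling at 13, Primary fermentation at 17, Packaging at 24. The latest is hour 24.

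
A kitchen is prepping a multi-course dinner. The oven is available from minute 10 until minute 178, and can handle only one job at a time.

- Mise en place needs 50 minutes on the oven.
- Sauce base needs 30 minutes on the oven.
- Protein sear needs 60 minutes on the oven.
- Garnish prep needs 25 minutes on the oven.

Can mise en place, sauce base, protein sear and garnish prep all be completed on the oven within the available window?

The oven window is 178 − 10 = 168 minutes.
Running back to back, the jobs need 50 + 30 + 60 + 25 = 165 minutes on the oven.
Since 165 ≤ 168, they fit within the window.

Yes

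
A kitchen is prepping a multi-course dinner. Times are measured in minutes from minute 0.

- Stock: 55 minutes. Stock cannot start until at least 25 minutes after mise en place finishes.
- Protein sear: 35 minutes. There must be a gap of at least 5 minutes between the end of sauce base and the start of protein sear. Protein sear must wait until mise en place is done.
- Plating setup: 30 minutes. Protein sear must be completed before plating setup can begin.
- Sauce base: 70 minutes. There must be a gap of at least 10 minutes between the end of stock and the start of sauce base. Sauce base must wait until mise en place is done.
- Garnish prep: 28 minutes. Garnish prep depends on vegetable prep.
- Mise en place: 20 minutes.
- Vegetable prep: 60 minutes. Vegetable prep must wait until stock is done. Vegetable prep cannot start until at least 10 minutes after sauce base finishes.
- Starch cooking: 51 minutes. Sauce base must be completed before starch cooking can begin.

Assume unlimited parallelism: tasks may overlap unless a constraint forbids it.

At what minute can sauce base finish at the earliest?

Mise en place can start immediately at minute 0; it finishes at minute 20.
Stock waits on mise en place (finishes minute 20, plus 25-minute gap → minute 45), so it starts at minute 45 and finishes at 45 + 55 = minute 100.
For sauce base: stock (finishes minute 100, plus 10-minute gap → minute 110); mise en place (finishes minute 20). Taking the maximum gives a start of minute 110, and it finishes at 110 + 70 = minute 180.

180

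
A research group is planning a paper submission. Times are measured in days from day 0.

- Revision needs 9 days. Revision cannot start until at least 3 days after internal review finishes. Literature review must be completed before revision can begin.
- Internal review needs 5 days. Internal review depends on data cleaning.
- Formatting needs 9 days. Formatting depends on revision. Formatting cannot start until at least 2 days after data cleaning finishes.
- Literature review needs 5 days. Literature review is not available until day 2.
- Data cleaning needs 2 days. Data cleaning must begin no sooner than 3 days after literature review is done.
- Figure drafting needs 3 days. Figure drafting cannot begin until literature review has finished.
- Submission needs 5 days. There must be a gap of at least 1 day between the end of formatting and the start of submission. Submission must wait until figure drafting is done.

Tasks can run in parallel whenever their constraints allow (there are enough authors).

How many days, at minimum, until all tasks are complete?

Literature review waits on its own release at day 2, so it starts at day 2 and finishes at 2 + 5 = day 7.
Figure drafting cannot begin until literature review (finishes day 7). It runs from day 7 to 7 + 3 = day 10.
After literature review (finishes day 7, plus 3-day gap → day 10), data cleaning can start at day 10 and finishes at day 12.
Internal review waits on data cleaning (finishes day 12), so it starts at day 12 and finishes at 12 + 5 = day 17.
Revision needs all of internal review (finishes day 17, plus 3-day gap → day 20); literature review (finishes day 7). That puts its earliest start at day 20; it finishes at 20 + 9 = day 29.
For formatting: revision (finishes day 29); data cleaning (finishes day 12, plus 2-day gap → day 14). Taking the maximum gives a start of day 29, and it finishes at 29 + 9 = day 38.
For submission: formatting (finishes day 38, plus 1-day gap → day 39); figure drafting (finishes day 10). Taking the maximum gives a start of day 39, and it finishes at 39 + 5 = day 44.
All tasks are finished once the last one completes. Finish times: Literature review at 7, Data cleaning at 12, Figure drafting at 10, Internal review at 17, Revision at 29, Formatting at 38, Submission at 44. The latest is day 44.

44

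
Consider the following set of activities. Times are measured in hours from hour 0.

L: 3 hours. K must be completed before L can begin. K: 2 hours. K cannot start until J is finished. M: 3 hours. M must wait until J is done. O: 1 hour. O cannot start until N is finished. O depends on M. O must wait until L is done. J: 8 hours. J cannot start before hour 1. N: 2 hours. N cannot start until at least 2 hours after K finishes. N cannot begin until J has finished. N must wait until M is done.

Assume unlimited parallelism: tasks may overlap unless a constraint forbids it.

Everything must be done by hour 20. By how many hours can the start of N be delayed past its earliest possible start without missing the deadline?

J cannot begin until its own release at hour 1. It runs from hour 1 to 1 + 8 = hour 9.
M cannot begin until J (finishes hour 9). It runs from hour 9 to 9 + 3 = hour 12.
K waits on J (finishes hour 9), so it starts at hour 9 and finishes at 9 + 2 = hour 11.
N has to wait for K (finishes hour 11, plus 2-hour gap → hour 13); J (finishes hour 9); M (finishes hour 12). The latest of these is hour 13, so N runs hour 13 to 13 + 2 = hour 15.

Working backward from the deadline:
To finish by hour 20, O (duration 1) must start no later than hour 19.
N must finish before O (must start by hour 19). With a 2-hour duration, N must start by 19 − 2 = hour 17.
So N can start as early as hour 13 and as late as hour 17, giving 17 − 13 = 4 hours of slack.

4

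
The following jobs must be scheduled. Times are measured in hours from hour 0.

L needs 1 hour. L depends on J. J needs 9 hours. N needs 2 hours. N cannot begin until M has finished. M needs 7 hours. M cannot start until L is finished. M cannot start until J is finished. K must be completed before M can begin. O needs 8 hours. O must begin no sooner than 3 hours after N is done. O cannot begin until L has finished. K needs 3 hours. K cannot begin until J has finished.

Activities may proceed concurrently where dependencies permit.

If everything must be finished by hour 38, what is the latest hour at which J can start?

O has no dependents, so it just needs to finish by hour 38. Starting by 38 − 8 = hour 30 achieves that.
N must finish before O (must start by hour 30, minus 3-hour gap → hour 27). With a 2-hour duration, N must start by 27 − 2 = hour 25.
Since N (must start by hour 25) depends on it, M must finish by hour 25. Backing off its 7-hour duration gives a latest start of hour 18.
K must finish before M (must start by hour 18). With a 3-hour duration, K must start by 18 − 3 = hour 15.
L has several dependents: M (must start by hour 18); O (must start by hour 30). The earliest of those limits is hour 18, so L must start by 18 − 1 = hour 17.
J feeds K (must start by hour 15); L (must start by hour 17); M (must start by hour 18). Taking the minimum, J must finish by hour 15 and start by 15 − 9 = hour 6.

6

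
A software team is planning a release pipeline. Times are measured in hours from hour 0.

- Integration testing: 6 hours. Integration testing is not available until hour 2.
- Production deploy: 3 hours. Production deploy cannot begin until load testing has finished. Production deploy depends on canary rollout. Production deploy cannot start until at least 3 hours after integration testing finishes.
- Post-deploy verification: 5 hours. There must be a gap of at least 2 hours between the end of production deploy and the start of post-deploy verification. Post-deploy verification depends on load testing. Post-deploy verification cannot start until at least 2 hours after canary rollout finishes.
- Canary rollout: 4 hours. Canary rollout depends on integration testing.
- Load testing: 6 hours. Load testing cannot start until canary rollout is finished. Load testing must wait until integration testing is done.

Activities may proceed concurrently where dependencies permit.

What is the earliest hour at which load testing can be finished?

Integration testing cannot begin until its own release at hour 2. It runs from hour 2 to 2 + 6 = hour 8.
Canary rollout cannot begin until integration testing (finishes hour 8). It runs from hour 8 to 8 + 4 = hour 12.
Load testing cannot start until canary rollout (finishes hour 12); integration testing (finishes hour 8). The controlling bound is hour 12, so load testing finishes at 12 + 6 = hour 18.

18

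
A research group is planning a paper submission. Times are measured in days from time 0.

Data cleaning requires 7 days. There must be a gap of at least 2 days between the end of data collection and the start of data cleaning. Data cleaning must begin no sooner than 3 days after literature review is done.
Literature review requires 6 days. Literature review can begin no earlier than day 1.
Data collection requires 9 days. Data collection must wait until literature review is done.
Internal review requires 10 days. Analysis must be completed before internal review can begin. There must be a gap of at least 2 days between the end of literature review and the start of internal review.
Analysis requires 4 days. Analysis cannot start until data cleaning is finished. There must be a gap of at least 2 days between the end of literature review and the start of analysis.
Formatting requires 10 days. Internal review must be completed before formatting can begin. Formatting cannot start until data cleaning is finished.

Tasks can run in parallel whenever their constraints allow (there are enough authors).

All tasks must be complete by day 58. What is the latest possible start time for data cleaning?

Nothing follows formatting; the deadline of day 58 is its only limit. It must start by 58 − 10 = day 48.
Internal review has to be done before formatting (must start by day 48). That means finishing by day 48, i.e. starting by 48 − 10 = day 38.
Analysis must finish before internal review (must start by day 38). With a 4-day duration, analysis must start by 38 − 4 = day 34.
Data cleaning must finish in time for analysis (must start by day 34); formatting (must start by day 48). The tightest is day 34, so data cleaning must start by 34 − 7 = day 27.

27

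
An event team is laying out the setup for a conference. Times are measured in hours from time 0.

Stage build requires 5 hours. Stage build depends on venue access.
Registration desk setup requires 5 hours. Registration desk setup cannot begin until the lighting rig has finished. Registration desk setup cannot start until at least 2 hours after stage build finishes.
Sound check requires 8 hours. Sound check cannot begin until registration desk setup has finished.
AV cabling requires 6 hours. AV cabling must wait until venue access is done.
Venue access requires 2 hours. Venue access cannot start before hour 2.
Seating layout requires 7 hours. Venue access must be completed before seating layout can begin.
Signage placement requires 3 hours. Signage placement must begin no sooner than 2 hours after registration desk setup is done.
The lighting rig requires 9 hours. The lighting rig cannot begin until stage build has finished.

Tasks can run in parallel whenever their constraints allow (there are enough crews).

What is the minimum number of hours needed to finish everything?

After its own release at hour 2, venue access can start at hour 2 and finishes at hour 4.
Seating layout cannot begin until venue access (finishes hour 4). It runs from hour 4 to 4 + 7 = hour 11.
AV cabling cannot begin until venue access (finishes hour 4). It runs from hour 4 to 4 + 6 = hour 10.
After venue access (finishes hour 4), stage build can start at hour 4 and finishes at hour 9.
After stage build (finishes hour 9), the lighting rig can start at hour 9 and finishes at hour 18.
Registration desk setup has to wait for the lighting rig (finishes hour 18); stage build (finishes hour 9, plus 2-hour gap → hour 11). The latest of these is hour 18, so registration desk setup runs hour 18 to 18 + 5 = hour 23.
After registration desk setup (finishes hour 23), sound check can start at hour 23 and finishes at hour 31.
Signage placement cannot begin until registration desk setup (finishes hour 23, plus 2-hour gap → hour 25). It runs from hour 25 to 25 + 3 = hour 28.
All tasks are finished once the last one completes. Finish times: Venue access at 4, Stage build at 9, The lighting rig at 18, AV cabling at 10, Seating layout at 11, Registration desk setup at 23, Signage placement at 28, Sound check at 31. The latest is hour 31.

31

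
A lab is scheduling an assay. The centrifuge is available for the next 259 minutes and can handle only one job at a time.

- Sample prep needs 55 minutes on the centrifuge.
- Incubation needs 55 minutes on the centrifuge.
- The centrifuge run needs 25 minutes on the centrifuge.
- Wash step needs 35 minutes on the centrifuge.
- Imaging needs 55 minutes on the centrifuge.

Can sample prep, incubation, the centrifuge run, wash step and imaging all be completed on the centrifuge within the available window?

Yes

Running back to back, the jobs need 55 + 55 + 25 + 35 + 55 = 225 minutes on the centrifuge.
Since 225 ≤ 259, they fit within the window.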